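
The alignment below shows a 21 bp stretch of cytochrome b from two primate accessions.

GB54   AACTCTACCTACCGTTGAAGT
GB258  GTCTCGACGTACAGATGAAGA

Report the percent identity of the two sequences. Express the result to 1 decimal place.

The sequences differ at positions 1 (A/G), 2 (A/T), 6 (T/G), 9 (C/G), 13 (C/A), 15 (T/A), 21 (T/A).
14 of the 21 sites match, so the percent identity is 14/21 × 100 = 66.7%.

66.7%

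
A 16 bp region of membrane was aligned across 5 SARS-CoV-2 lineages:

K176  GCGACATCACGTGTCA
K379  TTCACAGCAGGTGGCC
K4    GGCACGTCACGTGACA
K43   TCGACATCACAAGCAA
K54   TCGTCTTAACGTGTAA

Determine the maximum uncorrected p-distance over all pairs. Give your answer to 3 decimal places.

0.625

Pairwise Hamming distances:
  K176 vs K379: 7
  K176 vs K4: 4
  K176 vs K43: 5
  K176 vs K54: 5
  K379 vs K4: 7
  K379 vs K43: 9
  K379 vs K54: 10
  K4 vs K43: 8
  K4 vs K54: 8
  K43 vs K54: 6
The largest is 10 mismatches, between K379 and K54; p = 10/16 = 0.625.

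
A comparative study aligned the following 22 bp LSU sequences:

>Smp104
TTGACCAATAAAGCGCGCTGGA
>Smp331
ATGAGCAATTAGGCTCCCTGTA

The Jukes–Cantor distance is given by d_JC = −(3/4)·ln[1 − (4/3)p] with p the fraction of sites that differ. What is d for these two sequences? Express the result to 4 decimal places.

Differing sites — 1:T/A; 5:C/G; 10:A/T; 12:A/G; 15:G/T; 17:G/C; 21:G/T.
p = 7/22 = 0.318182.
d = −0.75 · ln(1 − (4/3)·0.318182) = −0.75 · ln(0.575757) = −0.75 · (-0.552070) = 0.4141.

0.4141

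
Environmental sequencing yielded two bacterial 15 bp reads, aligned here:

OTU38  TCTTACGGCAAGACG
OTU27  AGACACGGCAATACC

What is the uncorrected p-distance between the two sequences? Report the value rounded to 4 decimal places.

0.4000

Mismatches occur at site 1 (T↔A), site 2 (C↔G), site 3 (T↔A), site 4 (T↔C), site 12 (G↔T), site 15 (G↔C).
There are 6 differences over 15 sites, so p = 6/15 = 0.4000.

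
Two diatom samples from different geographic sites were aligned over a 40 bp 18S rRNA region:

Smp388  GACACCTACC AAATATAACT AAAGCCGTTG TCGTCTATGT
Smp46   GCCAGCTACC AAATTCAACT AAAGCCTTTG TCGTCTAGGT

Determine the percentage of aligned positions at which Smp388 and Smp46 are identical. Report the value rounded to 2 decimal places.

85.00%

Differing sites — 2:A/C; 5:C/G; 15:A/T; 16:T/C; 27:G/T; 38:T/G.
34 of the 40 sites match, so the percent identity is 34/40 × 100 = 85.00%.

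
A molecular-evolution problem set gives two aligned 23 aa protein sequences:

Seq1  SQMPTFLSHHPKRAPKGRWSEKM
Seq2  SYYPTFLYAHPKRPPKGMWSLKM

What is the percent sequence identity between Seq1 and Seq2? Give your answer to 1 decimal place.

The sequences differ at positions 2 (Q/Y), 3 (M/Y), 8 (S/Y), 9 (H/A), 14 (A/P), 18 (R/M), 21 (E/L).
16 of the 23 sites match, so the percent identity is 16/23 × 100 = 69.6%.

69.6%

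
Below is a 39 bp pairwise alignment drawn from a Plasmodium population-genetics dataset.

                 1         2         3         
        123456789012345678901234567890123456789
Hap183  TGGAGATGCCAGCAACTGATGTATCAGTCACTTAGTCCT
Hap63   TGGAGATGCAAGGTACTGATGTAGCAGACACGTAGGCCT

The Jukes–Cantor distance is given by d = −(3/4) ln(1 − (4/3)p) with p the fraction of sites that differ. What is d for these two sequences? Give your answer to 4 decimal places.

Differing sites — 10:C/A; 13:C/G; 14:A/T; 24:T/G; 28:T/A; 32:T/G; 36:T/G.
p = 7/39 = 0.179487.
d = −0.75 · ln(1 − (4/3)·0.179487) = −0.75 · ln(0.760684) = −0.75 · (-0.273537) = 0.2052.

0.2052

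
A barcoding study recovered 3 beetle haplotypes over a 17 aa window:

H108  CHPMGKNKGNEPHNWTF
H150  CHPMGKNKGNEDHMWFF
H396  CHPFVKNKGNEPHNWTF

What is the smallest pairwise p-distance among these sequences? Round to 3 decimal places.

0.118

Pairwise Hamming distances:
  H108 vs H150: 3
  H108 vs H396: 2
  H150 vs H396: 5
The smallest is 2 mismatches, between H108 and H396; p = 2/17 = 0.118.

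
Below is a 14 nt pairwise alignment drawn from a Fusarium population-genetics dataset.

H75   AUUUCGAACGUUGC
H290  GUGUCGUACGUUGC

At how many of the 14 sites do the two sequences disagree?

3

Mismatches occur at site 1 (A↔G), site 3 (U↔G), site 7 (A↔U).
That gives 3 mismatches out of 14 aligned sites, so the Hamming distance is 3.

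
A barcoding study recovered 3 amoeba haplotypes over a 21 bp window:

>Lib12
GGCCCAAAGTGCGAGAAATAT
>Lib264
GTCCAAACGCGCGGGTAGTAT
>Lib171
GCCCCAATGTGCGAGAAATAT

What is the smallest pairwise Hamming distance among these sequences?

2

Pairwise Hamming distances:
  Lib12 vs Lib264: 7
  Lib12 vs Lib171: 2
  Lib264 vs Lib171: 7
The smallest is 2, between Lib12 and Lib171.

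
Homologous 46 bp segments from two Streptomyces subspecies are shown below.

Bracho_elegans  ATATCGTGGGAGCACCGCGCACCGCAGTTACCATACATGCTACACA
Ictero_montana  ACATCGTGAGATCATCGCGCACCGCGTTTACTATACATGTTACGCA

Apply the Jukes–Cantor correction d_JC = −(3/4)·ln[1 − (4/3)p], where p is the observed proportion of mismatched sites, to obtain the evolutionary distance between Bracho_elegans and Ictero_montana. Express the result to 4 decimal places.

Mismatches occur at site 2 (T↔C), site 9 (G↔A), site 12 (G↔T), site 15 (C↔T), site 26 (A↔G), site 27 (G↔T), site 32 (C↔T), site 40 (C↔T), site 44 (A↔G).
p = 9/46 = 0.195652.
d = −0.75 · ln(1 − (4/3)·0.195652) = −0.75 · ln(0.739131) = −0.75 · (-0.302280) = 0.2267.

0.2267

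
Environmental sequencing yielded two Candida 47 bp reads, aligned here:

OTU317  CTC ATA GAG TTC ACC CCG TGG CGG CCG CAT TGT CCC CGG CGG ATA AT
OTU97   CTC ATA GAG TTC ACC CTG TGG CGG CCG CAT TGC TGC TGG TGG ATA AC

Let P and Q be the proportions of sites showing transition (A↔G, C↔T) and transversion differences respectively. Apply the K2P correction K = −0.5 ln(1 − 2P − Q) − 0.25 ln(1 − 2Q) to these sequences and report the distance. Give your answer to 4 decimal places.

Differing sites — 17:C/T (Ti); 33:T/C (Ti); 34:C/T (Ti); 35:C/G (Tv); 37:C/T (Ti); 40:C/T (Ti); 47:T/C (Ti).
Of the 7 differences, 6 transitions and 1 transversion over 47 sites: P = 6/47 = 0.127660, Q = 1/47 = 0.021277.
d = −0.5·ln(0.723403) − 0.25·ln(0.957446) = −0.5·(-0.323789) − 0.25·(-0.043486) = 0.1728.

0.1728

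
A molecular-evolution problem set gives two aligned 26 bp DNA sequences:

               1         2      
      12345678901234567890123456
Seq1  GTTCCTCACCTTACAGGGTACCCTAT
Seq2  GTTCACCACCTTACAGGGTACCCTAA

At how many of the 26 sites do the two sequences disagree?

Mismatches occur at site 5 (C→A), site 6 (T→C), site 26 (T→A).
That gives 3 mismatches out of 26 aligned sites, so the Hamming distance is 3.

3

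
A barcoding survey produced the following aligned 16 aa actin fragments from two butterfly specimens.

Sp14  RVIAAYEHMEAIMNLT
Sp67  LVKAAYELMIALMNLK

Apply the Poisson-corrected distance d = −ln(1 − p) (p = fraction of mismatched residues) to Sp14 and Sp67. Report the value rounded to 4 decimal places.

Mismatches occur at site 1 (R↔L), site 3 (I↔K), site 8 (H↔L), site 10 (E↔I), site 12 (I↔L), site 16 (T↔K).
p = 6/16 = 0.375000.
d = −ln(1 − 0.375000) = −ln(0.625000) = 0.4700.

0.4700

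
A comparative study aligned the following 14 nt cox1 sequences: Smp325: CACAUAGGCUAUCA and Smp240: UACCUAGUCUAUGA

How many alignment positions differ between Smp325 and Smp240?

4

The sequences differ at positions 1 (C/U), 4 (A/C), 8 (G/U), 13 (C/G).
That gives 4 mismatches out of 14 aligned sites, so the Hamming distance is 4.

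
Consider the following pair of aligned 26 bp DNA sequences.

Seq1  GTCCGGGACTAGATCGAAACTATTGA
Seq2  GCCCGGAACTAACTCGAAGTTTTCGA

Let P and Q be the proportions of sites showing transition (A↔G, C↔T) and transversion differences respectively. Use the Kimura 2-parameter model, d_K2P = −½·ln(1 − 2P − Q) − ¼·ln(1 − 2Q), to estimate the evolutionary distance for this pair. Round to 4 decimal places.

0.4284

The sequences differ at positions 2 (T/C, transition), 7 (G/A, transition), 12 (G/A, transition), 13 (A/C, transversion), 19 (A/G, transition), 20 (C/T, transition), 22 (A/T, transversion), 24 (T/C, transition).
Of the 8 differences, 6 transitions and 2 transversions over 26 sites: P = 6/26 = 0.230769, Q = 2/26 = 0.076923.
d = −0.5·ln(0.461539) − 0.25·ln(0.846154) = −0.5·(-0.773189) − 0.25·(-0.167054) = 0.4284.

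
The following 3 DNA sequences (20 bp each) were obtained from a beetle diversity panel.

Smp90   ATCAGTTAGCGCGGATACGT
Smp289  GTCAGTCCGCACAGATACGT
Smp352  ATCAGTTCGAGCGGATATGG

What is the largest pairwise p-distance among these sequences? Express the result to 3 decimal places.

Pairwise Hamming distances:
  Smp90 vs Smp289: 5
  Smp90 vs Smp352: 4
  Smp289 vs Smp352: 7
The largest is 7 mismatches, between Smp289 and Smp352; p = 7/20 = 0.350.

0.350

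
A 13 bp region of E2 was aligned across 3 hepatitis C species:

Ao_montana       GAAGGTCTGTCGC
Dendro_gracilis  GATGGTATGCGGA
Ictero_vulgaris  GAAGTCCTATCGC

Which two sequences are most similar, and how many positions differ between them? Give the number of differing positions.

Pairwise Hamming distances:
  Ao_montana vs Dendro_gracilis: 5
  Ao_montana vs Ictero_vulgaris: 3
  Dendro_gracilis vs Ictero_vulgaris: 8
The smallest is 3, between Ao_montana and Ictero_vulgaris.

3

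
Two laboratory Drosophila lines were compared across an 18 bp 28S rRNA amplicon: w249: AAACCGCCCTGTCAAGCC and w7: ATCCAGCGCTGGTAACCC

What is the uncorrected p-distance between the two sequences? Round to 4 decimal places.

Mismatches occur at site 2 (A↔T), site 3 (A↔C), site 5 (C↔A), site 8 (C↔G), site 12 (T↔G), site 13 (C↔T), site 16 (G↔C).
There are 7 differences over 18 sites, so p = 7/18 = 0.3889.

0.3889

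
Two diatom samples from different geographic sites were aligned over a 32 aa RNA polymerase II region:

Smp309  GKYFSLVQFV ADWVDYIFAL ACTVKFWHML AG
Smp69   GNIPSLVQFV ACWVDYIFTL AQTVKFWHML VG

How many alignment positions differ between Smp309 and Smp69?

Mismatches occur at site 2 (K/N), site 3 (Y/I), site 4 (F/P), site 12 (D/C), site 19 (A/T), site 22 (C/Q), site 31 (A/V).
That gives 7 mismatches out of 32 aligned sites, so the Hamming distance is 7.

7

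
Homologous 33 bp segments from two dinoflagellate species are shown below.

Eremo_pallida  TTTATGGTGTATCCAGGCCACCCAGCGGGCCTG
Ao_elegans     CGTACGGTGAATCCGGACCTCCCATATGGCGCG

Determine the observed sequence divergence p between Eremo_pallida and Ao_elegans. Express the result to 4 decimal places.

Differing sites — 1:T/C; 2:T/G; 5:T/C; 10:T/A; 15:A/G; 17:G/A; 20:A/T; 25:G/T; 26:C/A; 27:G/T; 31:C/G; 32:T/C.
There are 12 differences over 33 sites, so p = 12/33 = 0.3636.

0.3636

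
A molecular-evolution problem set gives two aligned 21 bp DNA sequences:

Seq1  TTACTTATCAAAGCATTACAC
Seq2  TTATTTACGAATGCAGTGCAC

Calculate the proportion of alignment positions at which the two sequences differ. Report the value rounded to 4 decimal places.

Differing sites — 4:C/T; 8:T/C; 9:C/G; 12:A/T; 16:T/G; 18:A/G.
There are 6 differences over 21 sites, so p = 6/21 = 0.2857.

0.2857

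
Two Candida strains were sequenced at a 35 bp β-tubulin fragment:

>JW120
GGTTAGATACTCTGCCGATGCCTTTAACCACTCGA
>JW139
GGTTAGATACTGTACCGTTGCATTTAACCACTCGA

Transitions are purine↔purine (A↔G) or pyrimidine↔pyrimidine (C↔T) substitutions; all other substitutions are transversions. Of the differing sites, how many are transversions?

3

Mismatches occur at site 12 (C/G, transversion), site 14 (G/A, transition), site 18 (A/T, transversion), site 22 (C/A, transversion).
Of the 4 differences, 1 transition and 3 transversions, so the answer is 3.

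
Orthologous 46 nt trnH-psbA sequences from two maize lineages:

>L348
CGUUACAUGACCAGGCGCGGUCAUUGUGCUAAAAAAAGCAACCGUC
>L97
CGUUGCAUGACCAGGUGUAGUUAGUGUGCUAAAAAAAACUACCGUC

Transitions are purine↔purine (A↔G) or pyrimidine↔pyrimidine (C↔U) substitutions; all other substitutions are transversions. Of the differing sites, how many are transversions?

2

The sequences differ at positions 5 (A/G, transition), 16 (C/U, transition), 18 (C/U, transition), 19 (G/A, transition), 22 (C/U, transition), 24 (U/G, transversion), 38 (G/A, transition), 40 (A/U, transversion).
Of the 8 differences, 6 transitions and 2 transversions, so the answer is 2.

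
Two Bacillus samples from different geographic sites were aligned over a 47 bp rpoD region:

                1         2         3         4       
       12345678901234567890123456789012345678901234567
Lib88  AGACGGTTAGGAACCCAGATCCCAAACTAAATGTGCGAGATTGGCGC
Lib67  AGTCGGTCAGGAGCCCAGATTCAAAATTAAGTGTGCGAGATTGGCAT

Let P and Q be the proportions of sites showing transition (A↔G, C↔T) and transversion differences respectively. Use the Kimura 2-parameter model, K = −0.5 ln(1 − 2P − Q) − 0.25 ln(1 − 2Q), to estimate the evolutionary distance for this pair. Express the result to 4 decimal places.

0.2303

Mismatches occur at site 3 (A↔T, transversion), site 8 (T↔C, transition), site 13 (A↔G, transition), site 21 (C↔T, transition), site 23 (C↔A, transversion), site 27 (C↔T, transition), site 31 (A↔G, transition), site 46 (G↔A, transition), site 47 (C↔T, transition).
Of the 9 differences, 7 transitions and 2 transversions over 47 sites: P = 7/47 = 0.148936, Q = 2/47 = 0.042553.
d = −0.5·ln(0.659575) − 0.25·ln(0.914894) = −0.5·(-0.416160) − 0.25·(-0.088947) = 0.2303.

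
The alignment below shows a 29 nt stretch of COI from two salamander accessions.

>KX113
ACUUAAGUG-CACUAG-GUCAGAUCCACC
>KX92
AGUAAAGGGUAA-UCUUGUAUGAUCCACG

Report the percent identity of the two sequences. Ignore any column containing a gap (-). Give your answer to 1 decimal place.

65.4%

Excluding the 3 gap columns leaves 26 comparable sites.
The sequences differ at positions 2 (C/G), 4 (U/A), 8 (U/G), 11 (C/A), 15 (A/C), 16 (G/U), 20 (C/A), 21 (A/U), 29 (C/G).
17 of the 26 comparable sites match, so the percent identity is 17/26 × 100 = 65.4%.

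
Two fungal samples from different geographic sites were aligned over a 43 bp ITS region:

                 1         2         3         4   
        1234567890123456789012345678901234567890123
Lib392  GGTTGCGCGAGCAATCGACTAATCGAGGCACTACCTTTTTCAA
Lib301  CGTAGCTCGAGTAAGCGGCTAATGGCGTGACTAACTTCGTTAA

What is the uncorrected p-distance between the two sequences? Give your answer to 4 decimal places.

0.3256

The sequences differ at positions 1 (G/C), 4 (T/A), 7 (G/T), 12 (C/T), 15 (T/G), 18 (A/G), 24 (C/G), 26 (A/C), 28 (G/T), 29 (C/G), 34 (C/A), 38 (T/C), 39 (T/G), 41 (C/T).
There are 14 differences over 43 sites, so p = 14/43 = 0.3256.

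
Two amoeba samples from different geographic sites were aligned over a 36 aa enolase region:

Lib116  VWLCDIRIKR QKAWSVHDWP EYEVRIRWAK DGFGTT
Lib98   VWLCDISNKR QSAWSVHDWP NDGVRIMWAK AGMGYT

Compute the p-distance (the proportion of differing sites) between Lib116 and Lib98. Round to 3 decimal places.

Mismatches occur at site 7 (R/S), site 8 (I/N), site 12 (K/S), site 21 (E/N), site 22 (Y/D), site 23 (E/G), site 27 (R/M), site 31 (D/A), site 33 (F/M), site 35 (T/Y).
There are 10 differences over 36 sites, so p = 10/36 = 0.278.

0.278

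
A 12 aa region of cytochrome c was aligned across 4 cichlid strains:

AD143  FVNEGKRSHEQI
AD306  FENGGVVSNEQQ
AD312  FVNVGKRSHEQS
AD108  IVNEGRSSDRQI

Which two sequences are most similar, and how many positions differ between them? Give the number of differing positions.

Pairwise Hamming distances:
  AD143 vs AD306: 6
  AD143 vs AD312: 2
  AD143 vs AD108: 5
  AD306 vs AD312: 6
  AD306 vs AD108: 8
  AD312 vs AD108: 7
The smallest is 2, between AD143 and AD312.

2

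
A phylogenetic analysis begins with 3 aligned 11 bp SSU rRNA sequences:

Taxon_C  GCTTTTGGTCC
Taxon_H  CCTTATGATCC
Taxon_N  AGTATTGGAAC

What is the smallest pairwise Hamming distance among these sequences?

Pairwise Hamming distances:
  Taxon_C vs Taxon_H: 3
  Taxon_C vs Taxon_N: 5
  Taxon_H vs Taxon_N: 7
The smallest is 3, between Taxon_C and Taxon_H.

3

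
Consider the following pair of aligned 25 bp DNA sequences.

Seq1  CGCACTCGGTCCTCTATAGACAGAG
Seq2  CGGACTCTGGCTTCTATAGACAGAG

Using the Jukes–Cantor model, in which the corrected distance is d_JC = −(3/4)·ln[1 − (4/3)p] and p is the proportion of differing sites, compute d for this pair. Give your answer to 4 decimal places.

0.1800

Mismatches occur at site 3 (C/G), site 8 (G/T), site 10 (T/G), site 12 (C/T).
p = 4/25 = 0.160000.
d = −0.75 · ln(1 − (4/3)·0.160000) = −0.75 · ln(0.786667) = −0.75 · (-0.239950) = 0.1800.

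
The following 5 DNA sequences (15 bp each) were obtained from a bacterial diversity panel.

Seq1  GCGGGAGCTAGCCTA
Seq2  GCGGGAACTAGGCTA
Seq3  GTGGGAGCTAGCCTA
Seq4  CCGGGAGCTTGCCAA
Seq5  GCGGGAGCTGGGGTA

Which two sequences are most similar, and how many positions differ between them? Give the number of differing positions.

Pairwise Hamming distances:
  Seq1 vs Seq2: 2
  Seq1 vs Seq3: 1
  Seq1 vs Seq4: 3
  Seq1 vs Seq5: 3
  Seq2 vs Seq3: 3
  Seq2 vs Seq4: 5
  Seq2 vs Seq5: 3
  Seq3 vs Seq4: 4
  Seq3 vs Seq5: 4
  Seq4 vs Seq5: 5
The smallest is 1, between Seq1 and Seq3.

1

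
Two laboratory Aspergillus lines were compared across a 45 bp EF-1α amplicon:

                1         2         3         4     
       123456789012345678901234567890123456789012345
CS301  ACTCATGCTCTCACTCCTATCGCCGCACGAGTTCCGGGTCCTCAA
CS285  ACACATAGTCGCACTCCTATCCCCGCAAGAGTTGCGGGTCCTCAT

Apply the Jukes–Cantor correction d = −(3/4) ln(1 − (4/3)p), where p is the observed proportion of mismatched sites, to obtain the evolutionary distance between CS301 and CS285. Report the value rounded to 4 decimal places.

0.2029

The sequences differ at positions 3 (T/A), 7 (G/A), 8 (C/G), 11 (T/G), 22 (G/C), 28 (C/A), 34 (C/G), 45 (A/T).
p = 8/45 = 0.177778.
d = −0.75 · ln(1 − (4/3)·0.177778) = −0.75 · ln(0.762963) = −0.75 · (-0.270546) = 0.2029.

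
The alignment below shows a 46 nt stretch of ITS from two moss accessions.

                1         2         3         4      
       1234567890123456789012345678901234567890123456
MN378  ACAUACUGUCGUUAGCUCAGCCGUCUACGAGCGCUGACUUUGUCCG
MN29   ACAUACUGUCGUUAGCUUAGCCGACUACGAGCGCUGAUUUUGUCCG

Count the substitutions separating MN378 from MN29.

The sequences differ at positions 18 (C/U), 24 (U/A), 38 (C/U).
That gives 3 mismatches out of 46 aligned sites, so the Hamming distance is 3.

3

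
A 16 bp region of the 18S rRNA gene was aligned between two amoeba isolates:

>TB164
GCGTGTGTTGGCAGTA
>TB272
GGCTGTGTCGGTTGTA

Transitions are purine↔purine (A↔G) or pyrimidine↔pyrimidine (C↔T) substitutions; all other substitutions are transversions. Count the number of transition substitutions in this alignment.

The sequences differ at positions 2 (C/G, transversion), 3 (G/C, transversion), 9 (T/C, transition), 12 (C/T, transition), 13 (A/T, transversion).
Of the 5 differences, 2 transitions and 3 transversions, so the answer is 2.

2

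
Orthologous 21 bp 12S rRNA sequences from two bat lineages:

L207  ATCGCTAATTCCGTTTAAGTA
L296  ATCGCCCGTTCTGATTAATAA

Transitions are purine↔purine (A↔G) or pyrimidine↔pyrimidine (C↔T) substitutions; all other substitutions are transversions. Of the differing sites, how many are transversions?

Differing sites — 6:T/C (Ti); 7:A/C (Tv); 8:A/G (Ti); 12:C/T (Ti); 14:T/A (Tv); 19:G/T (Tv); 20:T/A (Tv).
Of the 7 differences, 3 transitions and 4 transversions, so the answer is 4.

4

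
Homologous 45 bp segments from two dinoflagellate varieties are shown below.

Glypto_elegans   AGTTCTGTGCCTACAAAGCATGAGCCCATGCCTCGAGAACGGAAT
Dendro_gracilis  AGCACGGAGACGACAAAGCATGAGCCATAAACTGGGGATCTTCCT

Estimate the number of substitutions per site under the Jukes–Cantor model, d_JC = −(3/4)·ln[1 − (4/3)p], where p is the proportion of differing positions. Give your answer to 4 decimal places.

0.5716

Differing sites — 3:T/C; 4:T/A; 6:T/G; 8:T/A; 10:C/A; 12:T/G; 27:C/A; 28:A/T; 29:T/A; 30:G/A; 31:C/A; 34:C/G; 36:A/G; 39:A/T; 41:G/T; 42:G/T; 43:A/C; 44:A/C.
p = 18/45 = 0.400000.
d = −0.75 · ln(1 − (4/3)·0.400000) = −0.75 · ln(0.466667) = −0.75 · (-0.762139) = 0.5716.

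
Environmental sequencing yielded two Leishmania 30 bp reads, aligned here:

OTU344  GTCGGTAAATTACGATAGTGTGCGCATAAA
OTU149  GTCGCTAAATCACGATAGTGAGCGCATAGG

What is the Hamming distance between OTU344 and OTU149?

Differing sites — 5:G/C; 11:T/C; 21:T/A; 29:A/G; 30:A/G.
That gives 5 mismatches out of 30 aligned sites, so the Hamming distance is 5.

5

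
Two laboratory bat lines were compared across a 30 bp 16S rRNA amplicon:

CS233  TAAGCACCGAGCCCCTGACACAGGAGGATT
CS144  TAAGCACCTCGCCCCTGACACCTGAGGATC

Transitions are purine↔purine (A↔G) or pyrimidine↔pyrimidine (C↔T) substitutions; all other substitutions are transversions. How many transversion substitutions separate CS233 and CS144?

The sequences differ at positions 9 (G/T, transversion), 10 (A/C, transversion), 22 (A/C, transversion), 23 (G/T, transversion), 30 (T/C, transition).
Of the 5 differences, 1 transition and 4 transversions, so the answer is 4.

4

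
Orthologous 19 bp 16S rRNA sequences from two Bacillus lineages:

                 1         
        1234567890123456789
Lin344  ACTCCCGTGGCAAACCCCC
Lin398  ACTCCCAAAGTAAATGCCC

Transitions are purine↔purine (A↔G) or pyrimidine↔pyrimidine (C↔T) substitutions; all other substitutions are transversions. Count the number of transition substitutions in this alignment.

Mismatches occur at site 7 (G→A, transition), site 8 (T→A, transversion), site 9 (G→A, transition), site 11 (C→T, transition), site 15 (C→T, transition), site 16 (C→G, transversion).
Of the 6 differences, 4 transitions and 2 transversions, so the answer is 4.

4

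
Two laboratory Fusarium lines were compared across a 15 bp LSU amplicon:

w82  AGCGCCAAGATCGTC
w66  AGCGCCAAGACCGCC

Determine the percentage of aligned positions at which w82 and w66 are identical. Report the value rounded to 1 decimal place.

86.7%

Differing sites — 11:T/C; 14:T/C.
13 of the 15 sites match, so the percent identity is 13/15 × 100 = 86.7%.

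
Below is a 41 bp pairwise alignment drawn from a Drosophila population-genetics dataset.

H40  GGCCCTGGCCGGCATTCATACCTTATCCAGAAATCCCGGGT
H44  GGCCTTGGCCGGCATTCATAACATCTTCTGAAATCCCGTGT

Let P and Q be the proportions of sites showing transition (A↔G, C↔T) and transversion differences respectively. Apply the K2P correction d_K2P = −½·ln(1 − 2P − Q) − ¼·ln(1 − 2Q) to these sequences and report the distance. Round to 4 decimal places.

The sequences differ at positions 5 (C/T, transition), 21 (C/A, transversion), 23 (T/A, transversion), 25 (A/C, transversion), 27 (C/T, transition), 29 (A/T, transversion), 39 (G/T, transversion).
Of the 7 differences, 2 transitions and 5 transversions over 41 sites: P = 2/41 = 0.048780, Q = 5/41 = 0.121951.
d = −0.5·ln(0.780489) − 0.25·ln(0.756098) = −0.5·(-0.247835) − 0.25·(-0.279584) = 0.1938.

0.1938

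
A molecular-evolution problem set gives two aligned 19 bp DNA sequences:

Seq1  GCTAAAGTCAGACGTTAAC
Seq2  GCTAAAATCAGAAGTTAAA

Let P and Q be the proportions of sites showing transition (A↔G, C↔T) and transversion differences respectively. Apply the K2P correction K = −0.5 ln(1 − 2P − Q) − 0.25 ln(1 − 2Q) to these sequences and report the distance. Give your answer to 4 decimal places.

The sequences differ at positions 7 (G/A, transition), 13 (C/A, transversion), 19 (C/A, transversion).
Of the 3 differences, 1 transition and 2 transversions over 19 sites: P = 1/19 = 0.052632, Q = 2/19 = 0.105263.
d = −0.5·ln(0.789473) − 0.25·ln(0.789474) = −0.5·(-0.236390) − 0.25·(-0.236388) = 0.1773.

0.1773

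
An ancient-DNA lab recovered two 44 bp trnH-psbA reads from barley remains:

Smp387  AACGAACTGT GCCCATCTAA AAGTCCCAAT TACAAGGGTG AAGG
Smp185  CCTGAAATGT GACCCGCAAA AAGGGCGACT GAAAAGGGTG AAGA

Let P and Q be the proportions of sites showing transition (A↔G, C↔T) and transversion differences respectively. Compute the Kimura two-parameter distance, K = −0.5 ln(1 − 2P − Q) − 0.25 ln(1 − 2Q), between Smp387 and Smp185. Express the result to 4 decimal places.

0.4676

The sequences differ at positions 1 (A/C, transversion), 2 (A/C, transversion), 3 (C/T, transition), 7 (C/A, transversion), 12 (C/A, transversion), 15 (A/C, transversion), 16 (T/G, transversion), 18 (T/A, transversion), 24 (T/G, transversion), 25 (C/G, transversion), 27 (C/G, transversion), 29 (A/C, transversion), 31 (T/G, transversion), 33 (C/A, transversion), 44 (G/A, transition).
Of the 15 differences, 2 transitions and 13 transversions over 44 sites: P = 2/44 = 0.045455, Q = 13/44 = 0.295455.
d = −0.5·ln(0.613635) − 0.25·ln(0.409090) = −0.5·(-0.488355) − 0.25·(-0.893820) = 0.4676.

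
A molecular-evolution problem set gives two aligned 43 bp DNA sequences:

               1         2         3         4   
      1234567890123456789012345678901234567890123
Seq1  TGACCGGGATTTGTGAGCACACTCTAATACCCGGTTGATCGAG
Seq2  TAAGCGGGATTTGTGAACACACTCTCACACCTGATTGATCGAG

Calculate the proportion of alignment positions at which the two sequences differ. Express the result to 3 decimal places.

Differing sites — 2:G/A; 4:C/G; 17:G/A; 26:A/C; 28:T/C; 32:C/T; 34:G/A.
There are 7 differences over 43 sites, so p = 7/43 = 0.163.

0.163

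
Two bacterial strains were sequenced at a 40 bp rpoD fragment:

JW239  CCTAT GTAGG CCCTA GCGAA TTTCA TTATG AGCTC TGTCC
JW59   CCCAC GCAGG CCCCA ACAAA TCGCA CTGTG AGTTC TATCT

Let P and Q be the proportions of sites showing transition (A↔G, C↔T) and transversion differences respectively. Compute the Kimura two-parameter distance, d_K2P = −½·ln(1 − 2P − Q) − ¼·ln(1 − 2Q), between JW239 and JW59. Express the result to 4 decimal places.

0.5032

Mismatches occur at site 3 (T→C, transition), site 5 (T→C, transition), site 7 (T→C, transition), site 14 (T→C, transition), site 16 (G→A, transition), site 18 (G→A, transition), site 22 (T→C, transition), site 23 (T→G, transversion), site 26 (T→C, transition), site 28 (A→G, transition), site 33 (C→T, transition), site 37 (G→A, transition), site 40 (C→T, transition).
Of the 13 differences, 12 transitions and 1 transversion over 40 sites: P = 12/40 = 0.300000, Q = 1/40 = 0.025000.
d = −0.5·ln(0.375000) − 0.25·ln(0.950000) = −0.5·(-0.980829) − 0.25·(-0.051293) = 0.5032.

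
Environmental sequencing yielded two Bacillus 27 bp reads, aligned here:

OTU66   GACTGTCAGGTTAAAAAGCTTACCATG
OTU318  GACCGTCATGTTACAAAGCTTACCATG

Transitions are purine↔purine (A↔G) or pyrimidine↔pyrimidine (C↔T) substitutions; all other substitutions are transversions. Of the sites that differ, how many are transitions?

1

Differing sites — 4:T/C (Ti); 9:G/T (Tv); 14:A/C (Tv).
Of the 3 differences, 1 transition and 2 transversions, so the answer is 1.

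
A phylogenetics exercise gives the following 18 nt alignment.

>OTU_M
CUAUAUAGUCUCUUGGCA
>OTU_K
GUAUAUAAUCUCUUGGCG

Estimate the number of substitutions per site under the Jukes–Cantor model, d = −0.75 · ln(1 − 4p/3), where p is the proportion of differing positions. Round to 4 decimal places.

0.1885

The sequences differ at positions 1 (C/G), 8 (G/A), 18 (A/G).
p = 3/18 = 0.166667.
d = −0.75 · ln(1 − (4/3)·0.166667) = −0.75 · ln(0.777777) = −0.75 · (-0.251315) = 0.1885.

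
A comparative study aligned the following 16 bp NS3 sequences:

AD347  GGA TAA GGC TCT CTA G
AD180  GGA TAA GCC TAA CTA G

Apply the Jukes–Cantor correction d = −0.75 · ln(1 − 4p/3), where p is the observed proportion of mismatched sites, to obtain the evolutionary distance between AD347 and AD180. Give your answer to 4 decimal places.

0.2158

Mismatches occur at site 8 (G↔C), site 11 (C↔A), site 12 (T↔A).
p = 3/16 = 0.187500.
d = −0.75 · ln(1 − (4/3)·0.187500) = −0.75 · ln(0.750000) = −0.75 · (-0.287682) = 0.2158.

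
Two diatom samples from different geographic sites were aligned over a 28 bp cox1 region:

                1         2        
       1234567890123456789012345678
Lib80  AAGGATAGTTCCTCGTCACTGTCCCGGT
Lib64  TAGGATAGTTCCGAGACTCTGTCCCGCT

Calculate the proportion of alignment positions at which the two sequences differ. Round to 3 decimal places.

0.214

Mismatches occur at site 1 (A↔T), site 13 (T↔G), site 14 (C↔A), site 16 (T↔A), site 18 (A↔T), site 27 (G↔C).
There are 6 differences over 28 sites, so p = 6/28 = 0.214.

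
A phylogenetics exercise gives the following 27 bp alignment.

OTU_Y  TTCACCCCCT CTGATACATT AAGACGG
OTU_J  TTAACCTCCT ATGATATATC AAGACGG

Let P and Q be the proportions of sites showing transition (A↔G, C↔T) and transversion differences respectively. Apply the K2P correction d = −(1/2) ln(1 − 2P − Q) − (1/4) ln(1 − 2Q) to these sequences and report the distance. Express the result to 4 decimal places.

0.2158

The sequences differ at positions 3 (C/A, transversion), 7 (C/T, transition), 11 (C/A, transversion), 17 (C/T, transition), 20 (T/C, transition).
Of the 5 differences, 3 transitions and 2 transversions over 27 sites: P = 3/27 = 0.111111, Q = 2/27 = 0.074074.
d = −0.5·ln(0.703704) − 0.25·ln(0.851852) = −0.5·(-0.351397) − 0.25·(-0.160342) = 0.2158.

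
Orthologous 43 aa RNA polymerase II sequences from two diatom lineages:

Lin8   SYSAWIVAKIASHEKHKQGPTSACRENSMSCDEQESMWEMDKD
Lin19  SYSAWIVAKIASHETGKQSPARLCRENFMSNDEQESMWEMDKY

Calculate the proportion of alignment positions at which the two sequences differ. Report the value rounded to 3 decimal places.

0.209

The sequences differ at positions 15 (K/T), 16 (H/G), 19 (G/S), 21 (T/A), 22 (S/R), 23 (A/L), 28 (S/F), 31 (C/N), 43 (D/Y).
There are 9 differences over 43 sites, so p = 9/43 = 0.209.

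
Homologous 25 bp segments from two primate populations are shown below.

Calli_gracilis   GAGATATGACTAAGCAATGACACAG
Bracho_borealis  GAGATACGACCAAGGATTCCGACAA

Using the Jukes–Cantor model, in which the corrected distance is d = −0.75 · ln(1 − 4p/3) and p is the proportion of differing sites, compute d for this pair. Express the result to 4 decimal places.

Differing sites — 7:T/C; 11:T/C; 15:C/G; 17:A/T; 19:G/C; 20:A/C; 21:C/G; 25:G/A.
p = 8/25 = 0.320000.
d = −0.75 · ln(1 − (4/3)·0.320000) = −0.75 · ln(0.573333) = −0.75 · (-0.556289) = 0.4172.

0.4172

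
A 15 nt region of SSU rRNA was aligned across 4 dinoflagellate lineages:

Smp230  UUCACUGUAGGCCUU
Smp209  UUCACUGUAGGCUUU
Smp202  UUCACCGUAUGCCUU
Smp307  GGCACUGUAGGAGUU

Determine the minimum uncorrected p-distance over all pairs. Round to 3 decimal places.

Pairwise Hamming distances:
  Smp230 vs Smp209: 1
  Smp230 vs Smp202: 2
  Smp230 vs Smp307: 4
  Smp209 vs Smp202: 3
  Smp209 vs Smp307: 4
  Smp202 vs Smp307: 6
The smallest is 1 mismatch, between Smp230 and Smp209; p = 1/15 = 0.067.

0.067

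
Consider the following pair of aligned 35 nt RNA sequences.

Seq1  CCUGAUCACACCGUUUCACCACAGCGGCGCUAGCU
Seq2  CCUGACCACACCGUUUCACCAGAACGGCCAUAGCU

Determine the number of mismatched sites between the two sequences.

Differing sites — 6:U/C; 22:C/G; 24:G/A; 29:G/C; 30:C/A.
That gives 5 mismatches out of 35 aligned sites, so the Hamming distance is 5.

5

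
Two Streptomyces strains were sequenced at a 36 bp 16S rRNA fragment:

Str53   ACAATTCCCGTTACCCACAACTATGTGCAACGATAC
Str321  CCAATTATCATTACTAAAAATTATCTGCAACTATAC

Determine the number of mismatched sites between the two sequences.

10

The sequences differ at positions 1 (A/C), 7 (C/A), 8 (C/T), 10 (G/A), 15 (C/T), 16 (C/A), 18 (C/A), 21 (C/T), 25 (G/C), 32 (G/T).
That gives 10 mismatches out of 36 aligned sites, so the Hamming distance is 10.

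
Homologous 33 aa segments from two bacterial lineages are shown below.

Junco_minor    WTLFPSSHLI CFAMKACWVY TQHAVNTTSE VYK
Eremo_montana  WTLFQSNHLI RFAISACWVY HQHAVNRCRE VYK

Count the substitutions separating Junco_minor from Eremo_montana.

9

Differing sites — 5:P/Q; 7:S/N; 11:C/R; 14:M/I; 15:K/S; 21:T/H; 27:T/R; 28:T/C; 29:S/R.
That gives 9 mismatches out of 33 aligned sites, so the Hamming distance is 9.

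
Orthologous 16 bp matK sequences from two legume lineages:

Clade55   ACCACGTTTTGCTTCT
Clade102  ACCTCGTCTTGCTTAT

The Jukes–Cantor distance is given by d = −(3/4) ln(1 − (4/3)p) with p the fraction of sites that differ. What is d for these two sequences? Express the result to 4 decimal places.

0.2158

Differing sites — 4:A/T; 8:T/C; 15:C/A.
p = 3/16 = 0.187500.
d = −0.75 · ln(1 − (4/3)·0.187500) = −0.75 · ln(0.750000) = −0.75 · (-0.287682) = 0.2158.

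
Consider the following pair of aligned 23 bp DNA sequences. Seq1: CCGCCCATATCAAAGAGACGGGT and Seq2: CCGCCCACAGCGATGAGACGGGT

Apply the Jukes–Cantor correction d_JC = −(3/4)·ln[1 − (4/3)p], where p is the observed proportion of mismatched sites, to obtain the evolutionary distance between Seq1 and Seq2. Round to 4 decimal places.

The sequences differ at positions 8 (T/C), 10 (T/G), 12 (A/G), 14 (A/T).
p = 4/23 = 0.173913.
d = −0.75 · ln(1 − (4/3)·0.173913) = −0.75 · ln(0.768116) = −0.75 · (-0.263815) = 0.1979.

0.1979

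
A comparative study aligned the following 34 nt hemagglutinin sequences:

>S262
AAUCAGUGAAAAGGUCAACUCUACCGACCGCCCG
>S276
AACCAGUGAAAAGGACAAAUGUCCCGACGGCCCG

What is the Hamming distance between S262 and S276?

6

Differing sites — 3:U/C; 15:U/A; 19:C/A; 21:C/G; 23:A/C; 29:C/G.
That gives 6 mismatches out of 34 aligned sites, so the Hamming distance is 6.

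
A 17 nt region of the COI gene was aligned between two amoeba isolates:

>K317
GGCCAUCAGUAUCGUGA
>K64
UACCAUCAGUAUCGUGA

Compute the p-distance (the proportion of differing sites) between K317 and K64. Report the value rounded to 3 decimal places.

0.118

Differing sites — 1:G/U; 2:G/A.
There are 2 differences over 17 sites, so p = 2/17 = 0.118.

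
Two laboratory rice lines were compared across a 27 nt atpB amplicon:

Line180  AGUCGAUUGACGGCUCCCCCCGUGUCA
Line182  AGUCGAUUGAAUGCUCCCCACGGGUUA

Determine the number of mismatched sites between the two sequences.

Mismatches occur at site 11 (C→A), site 12 (G→U), site 20 (C→A), site 23 (U→G), site 26 (C→U).
That gives 5 mismatches out of 27 aligned sites, so the Hamming distance is 5.

5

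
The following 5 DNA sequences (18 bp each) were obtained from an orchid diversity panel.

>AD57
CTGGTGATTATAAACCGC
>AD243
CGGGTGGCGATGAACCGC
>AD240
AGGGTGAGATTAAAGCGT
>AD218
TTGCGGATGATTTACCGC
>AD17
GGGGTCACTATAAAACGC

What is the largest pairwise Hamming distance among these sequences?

11

Pairwise Hamming distances:
  AD57 vs AD243: 5
  AD57 vs AD240: 7
  AD57 vs AD218: 6
  AD57 vs AD17: 5
  AD243 vs AD240: 8
  AD243 vs AD218: 8
  AD243 vs AD17: 6
  AD240 vs AD218: 11
  AD240 vs AD17: 7
  AD218 vs AD17: 10
The largest is 11, between AD240 and AD218.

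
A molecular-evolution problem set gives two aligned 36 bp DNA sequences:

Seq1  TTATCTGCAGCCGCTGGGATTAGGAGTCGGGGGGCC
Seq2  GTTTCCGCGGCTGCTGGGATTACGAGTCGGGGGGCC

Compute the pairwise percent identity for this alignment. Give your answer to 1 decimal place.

Differing sites — 1:T/G; 3:A/T; 6:T/C; 9:A/G; 12:C/T; 23:G/C.
30 of the 36 sites match, so the percent identity is 30/36 × 100 = 83.3%.

83.3%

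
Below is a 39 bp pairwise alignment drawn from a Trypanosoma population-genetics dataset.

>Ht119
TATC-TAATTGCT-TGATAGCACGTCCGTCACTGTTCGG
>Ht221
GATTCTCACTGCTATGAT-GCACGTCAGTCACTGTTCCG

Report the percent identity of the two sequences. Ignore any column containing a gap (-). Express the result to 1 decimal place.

Excluding the 3 gap columns leaves 36 comparable sites.
Mismatches occur at site 1 (T/G), site 4 (C/T), site 7 (A/C), site 9 (T/C), site 27 (C/A), site 38 (G/C).
30 of the 36 comparable sites match, so the percent identity is 30/36 × 100 = 83.3%.

83.3%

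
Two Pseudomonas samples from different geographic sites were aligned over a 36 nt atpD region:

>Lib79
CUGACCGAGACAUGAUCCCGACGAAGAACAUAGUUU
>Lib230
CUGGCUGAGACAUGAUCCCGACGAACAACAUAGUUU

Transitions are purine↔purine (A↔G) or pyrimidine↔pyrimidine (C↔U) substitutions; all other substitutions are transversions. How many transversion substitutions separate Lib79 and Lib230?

The sequences differ at positions 4 (A/G, transition), 6 (C/U, transition), 26 (G/C, transversion).
Of the 3 differences, 2 transitions and 1 transversion, so the answer is 1.

1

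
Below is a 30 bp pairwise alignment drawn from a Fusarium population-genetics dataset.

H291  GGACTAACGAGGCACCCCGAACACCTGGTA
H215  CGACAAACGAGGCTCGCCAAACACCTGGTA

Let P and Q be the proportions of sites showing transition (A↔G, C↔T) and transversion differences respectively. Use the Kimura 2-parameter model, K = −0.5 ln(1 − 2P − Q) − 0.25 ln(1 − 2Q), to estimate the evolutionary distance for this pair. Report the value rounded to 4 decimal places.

0.1891

Mismatches occur at site 1 (G/C, transversion), site 5 (T/A, transversion), site 14 (A/T, transversion), site 16 (C/G, transversion), site 19 (G/A, transition).
Of the 5 differences, 1 transition and 4 transversions over 30 sites: P = 1/30 = 0.033333, Q = 4/30 = 0.133333.
d = −0.5·ln(0.800001) − 0.25·ln(0.733334) = −0.5·(-0.223142) − 0.25·(-0.310154) = 0.1891.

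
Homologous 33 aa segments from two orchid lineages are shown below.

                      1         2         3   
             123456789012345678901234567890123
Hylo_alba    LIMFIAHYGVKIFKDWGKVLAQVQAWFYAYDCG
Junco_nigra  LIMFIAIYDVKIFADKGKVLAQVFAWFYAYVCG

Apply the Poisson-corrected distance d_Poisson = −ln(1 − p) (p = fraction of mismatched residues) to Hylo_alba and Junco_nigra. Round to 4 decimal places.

0.2007

The sequences differ at positions 7 (H/I), 9 (G/D), 14 (K/A), 16 (W/K), 24 (Q/F), 31 (D/V).
p = 6/33 = 0.181818.
d = −ln(1 − 0.181818) = −ln(0.818182) = 0.2007.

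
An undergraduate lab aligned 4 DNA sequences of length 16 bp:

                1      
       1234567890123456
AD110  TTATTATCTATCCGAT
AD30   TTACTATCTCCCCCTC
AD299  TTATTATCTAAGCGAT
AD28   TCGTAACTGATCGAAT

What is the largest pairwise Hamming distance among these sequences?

13

Pairwise Hamming distances:
  AD110 vs AD30: 6
  AD110 vs AD299: 2
  AD110 vs AD28: 8
  AD30 vs AD299: 7
  AD30 vs AD28: 13
  AD299 vs AD28: 10
The largest is 13, between AD30 and AD28.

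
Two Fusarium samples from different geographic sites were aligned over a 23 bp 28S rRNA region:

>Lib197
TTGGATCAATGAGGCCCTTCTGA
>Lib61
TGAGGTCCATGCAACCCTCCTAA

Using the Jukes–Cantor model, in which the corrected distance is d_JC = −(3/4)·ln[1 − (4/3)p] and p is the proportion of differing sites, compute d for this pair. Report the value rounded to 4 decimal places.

Differing sites — 2:T/G; 3:G/A; 5:A/G; 8:A/C; 12:A/C; 13:G/A; 14:G/A; 19:T/C; 22:G/A.
p = 9/23 = 0.391304.
d = −0.75 · ln(1 − (4/3)·0.391304) = −0.75 · ln(0.478261) = −0.75 · (-0.737599) = 0.5532.

0.5532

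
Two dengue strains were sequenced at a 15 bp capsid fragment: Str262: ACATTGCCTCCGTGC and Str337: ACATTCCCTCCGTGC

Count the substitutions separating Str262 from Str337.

Differing sites — 6:G/C.
That gives 1 mismatch out of 15 aligned sites, so the Hamming distance is 1.

1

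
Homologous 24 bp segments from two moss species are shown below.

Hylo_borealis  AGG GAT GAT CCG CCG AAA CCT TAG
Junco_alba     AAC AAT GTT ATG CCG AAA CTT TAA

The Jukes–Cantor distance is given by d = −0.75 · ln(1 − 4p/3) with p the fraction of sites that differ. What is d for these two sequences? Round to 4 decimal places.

0.4408

Mismatches occur at site 2 (G/A), site 3 (G/C), site 4 (G/A), site 8 (A/T), site 10 (C/A), site 11 (C/T), site 20 (C/T), site 24 (G/A).
p = 8/24 = 0.333333.
d = −0.75 · ln(1 − (4/3)·0.333333) = −0.75 · ln(0.555556) = −0.75 · (-0.587786) = 0.4408.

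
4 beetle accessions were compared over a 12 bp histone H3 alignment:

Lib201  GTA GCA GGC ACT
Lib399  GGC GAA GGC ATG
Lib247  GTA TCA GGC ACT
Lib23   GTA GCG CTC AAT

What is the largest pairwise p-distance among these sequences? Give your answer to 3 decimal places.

0.667

Pairwise Hamming distances:
  Lib201 vs Lib399: 5
  Lib201 vs Lib247: 1
  Lib201 vs Lib23: 4
  Lib399 vs Lib247: 6
  Lib399 vs Lib23: 8
  Lib247 vs Lib23: 5
The largest is 8 mismatches, between Lib399 and Lib23; p = 8/12 = 0.667.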